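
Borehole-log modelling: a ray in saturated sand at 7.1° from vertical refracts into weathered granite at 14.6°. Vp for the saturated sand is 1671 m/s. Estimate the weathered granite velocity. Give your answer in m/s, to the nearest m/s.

3408 m/s

sin 7.1° = 0.1236; sin 14.6° = 0.2521.
V₂ = V₁·(sin θ₂/sin θ₁) = 1671·(0.2521/0.1236) = 3407.79 m/s.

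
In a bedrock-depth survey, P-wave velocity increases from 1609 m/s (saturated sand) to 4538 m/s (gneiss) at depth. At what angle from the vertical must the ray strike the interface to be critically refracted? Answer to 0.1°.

Critical incidence: sin θ_c = V₁/V₂ = 1609/4538 = 0.3546.
θ_c = arcsin 0.3546 = 20.77°.

20.8°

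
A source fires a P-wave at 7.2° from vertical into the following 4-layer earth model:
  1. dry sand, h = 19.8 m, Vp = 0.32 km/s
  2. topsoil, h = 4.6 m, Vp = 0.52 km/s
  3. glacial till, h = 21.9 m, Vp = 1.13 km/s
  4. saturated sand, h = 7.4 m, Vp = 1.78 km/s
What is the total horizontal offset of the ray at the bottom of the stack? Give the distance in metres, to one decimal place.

p = sin θ₁/V₁ = sin 7.2°/0.32 = 3.9167e-01 s/km is conserved through the stack.
Layer 1: θ = 7.20°; offset = 19.8·tan 7.20° = 2.501 m.
Layer 2: sin θ = p·0.52 = 0.2037 → θ = 11.75°; offset = 4.6·tan 11.75° = 0.957 m.
Layer 3: sin θ = p·1.13 = 0.4426 → θ = 26.27°; offset = 21.9·tan 26.27° = 10.809 m.
Layer 4: sin θ = p·1.78 = 0.6972 → θ = 44.20°; offset = 7.4·tan 44.20° = 7.196 m.
Total horizontal offset = 21.463 m.

21.5 m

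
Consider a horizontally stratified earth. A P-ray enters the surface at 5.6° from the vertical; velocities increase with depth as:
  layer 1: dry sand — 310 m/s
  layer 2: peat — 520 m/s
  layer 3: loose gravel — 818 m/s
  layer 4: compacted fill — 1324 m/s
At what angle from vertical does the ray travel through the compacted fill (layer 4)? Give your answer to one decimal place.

24.6°

Ray parameter p = sin 5.6° / 310 = 3.1478e-04 s/m.
sin θ_4 = p·V_4 = 3.1478e-04 × 1324 = 0.4168.
θ_4 = 24.63° from the vertical.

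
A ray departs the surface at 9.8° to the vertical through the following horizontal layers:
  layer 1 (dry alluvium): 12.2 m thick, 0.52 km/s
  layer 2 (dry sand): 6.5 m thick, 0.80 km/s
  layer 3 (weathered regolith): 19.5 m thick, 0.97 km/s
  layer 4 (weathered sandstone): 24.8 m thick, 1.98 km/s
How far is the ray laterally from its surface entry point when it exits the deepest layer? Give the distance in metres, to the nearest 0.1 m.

Apply Snell's law at each interface; in layer i the horizontal offset is hᵢ·tan θᵢ.
Layer 1: θ = 9.80°; offset = 12.2·tan 9.80° = 2.107 m.
Layer 2: sin θ = 0.80·sin 9.8°/0.52 = 0.2619, θ = 15.18°; offset = 6.5·tan 15.18° = 1.764 m.
Layer 3: sin θ = 0.97·sin 9.8°/0.52 = 0.3175, θ = 18.51°; offset = 19.5·tan 18.51° = 6.529 m.
Layer 4: sin θ = 1.98·sin 9.8°/0.52 = 0.6481, θ = 40.40°; offset = 24.8·tan 40.40° = 21.106 m.
Total horizontal offset = 31.506 m.

31.5 m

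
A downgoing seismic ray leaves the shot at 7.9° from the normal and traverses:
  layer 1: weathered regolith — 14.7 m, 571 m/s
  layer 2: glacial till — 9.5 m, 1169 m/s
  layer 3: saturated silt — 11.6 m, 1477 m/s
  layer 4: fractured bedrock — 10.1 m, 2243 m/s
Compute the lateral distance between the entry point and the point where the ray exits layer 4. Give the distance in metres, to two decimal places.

15.72 m

Ray parameter p = sin 7.9° / 571 m/s = 2.4071e-04 s/m.
Layer 1: θ = 7.90°; offset = 14.7·tan 7.90° = 2.0398 m.
Layer 2: sin θ = p·1169 = 0.2814 → θ = 16.34°; offset = 9.5·tan 16.34° = 2.7857 m.
Layer 3: sin θ = p·1477 = 0.3555 → θ = 20.83°; offset = 11.6·tan 20.83° = 4.4124 m.
Layer 4: sin θ = p·2243 = 0.5399 → θ = 32.68°; offset = 10.1·tan 32.68° = 6.4785 m.
Summing the layer offsets gives 15.7164 m.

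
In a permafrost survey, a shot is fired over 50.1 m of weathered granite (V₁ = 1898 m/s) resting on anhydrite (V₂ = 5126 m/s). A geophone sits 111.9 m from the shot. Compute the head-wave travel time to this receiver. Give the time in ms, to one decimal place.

θ_c = arcsin(V₁/V₂) = arcsin(1898/5126) = 21.73°, cos θ_c = 0.9289.
Intercept time tᵢ = 2h cos θ_c / V₁ = 2·50.1·0.9289/1898 = 0.04904 s.
t = x/V₂ + tᵢ = 111.9/5126 + 0.04904 = 0.07087 s.

70.9 ms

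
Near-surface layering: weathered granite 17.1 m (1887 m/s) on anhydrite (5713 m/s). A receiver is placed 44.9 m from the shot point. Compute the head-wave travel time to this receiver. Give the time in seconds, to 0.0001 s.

t = x/V₂ + 2h·√(V₂²−V₁²)/(V₁V₂).
√(V₂²−V₁²) = √(5713²−1887²) = 5392.4 m/s; delay term = 2·17.1·5392.4/(1887·5713) = 0.01711 s.
t = 44.9/5713 + 0.01711 = 0.02497 s.

0.0250 s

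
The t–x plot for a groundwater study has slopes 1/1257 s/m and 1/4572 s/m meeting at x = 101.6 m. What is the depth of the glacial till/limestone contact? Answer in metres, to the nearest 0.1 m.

38.3 m

h = (x_cross/2)·√((V₂−V₁)/(V₂+V₁)).
(V₂−V₁)/(V₂+V₁) = (4572−1257)/(4572+1257) = 0.5687; √ = 0.7541.
h = (101.6/2)·0.7541 = 38.31 m.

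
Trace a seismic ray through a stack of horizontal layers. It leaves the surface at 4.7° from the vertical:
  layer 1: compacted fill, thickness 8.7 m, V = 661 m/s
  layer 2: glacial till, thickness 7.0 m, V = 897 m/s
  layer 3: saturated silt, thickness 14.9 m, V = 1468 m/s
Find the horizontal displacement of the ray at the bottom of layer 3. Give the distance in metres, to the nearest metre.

Ray parameter p = sin 4.7° / 661 m/s = 1.2396e-04 s/m.
Layer 1: θ = 4.70°; offset = 8.7·tan 4.70° = 0.715 m.
Layer 2: sin θ = p·897 = 0.1112 → θ = 6.38°; offset = 7.0·tan 6.38° = 0.783 m.
Layer 3: sin θ = p·1468 = 0.1820 → θ = 10.48°; offset = 14.9·tan 10.48° = 2.757 m.
Summing the layer offsets gives 4.256 m.

4 m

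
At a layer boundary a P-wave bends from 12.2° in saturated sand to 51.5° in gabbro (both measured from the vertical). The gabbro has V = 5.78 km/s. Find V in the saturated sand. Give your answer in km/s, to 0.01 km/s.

sin 12.2° = 0.2113; sin 51.5° = 0.7826.
V₁ = V₂·(sin θ₁/sin θ₂) = 5.78·(0.2113/0.7826) = 1.56 km/s.

1.56 km/s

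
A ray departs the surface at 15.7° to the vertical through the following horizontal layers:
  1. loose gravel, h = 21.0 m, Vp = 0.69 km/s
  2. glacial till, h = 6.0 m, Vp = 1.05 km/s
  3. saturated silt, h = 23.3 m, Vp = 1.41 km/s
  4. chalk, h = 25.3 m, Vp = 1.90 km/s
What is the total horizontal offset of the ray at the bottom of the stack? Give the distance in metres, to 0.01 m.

Apply Snell's law at each interface; in layer i the horizontal offset is hᵢ·tan θᵢ.
Layer 1: θ = 15.70°; offset = 21.0·tan 15.70° = 5.9028 m.
Layer 2: sin θ = 1.05·sin 15.7°/0.69 = 0.4118, θ = 24.32°; offset = 6.0·tan 24.32° = 2.7112 m.
Layer 3: sin θ = 1.41·sin 15.7°/0.69 = 0.5530, θ = 33.57°; offset = 23.3·tan 33.57° = 15.4633 m.
Layer 4: sin θ = 1.90·sin 15.7°/0.69 = 0.7451, θ = 48.17°; offset = 25.3·tan 48.17° = 28.2671 m.
Summing the layer offsets gives 52.3445 m.

52.34 m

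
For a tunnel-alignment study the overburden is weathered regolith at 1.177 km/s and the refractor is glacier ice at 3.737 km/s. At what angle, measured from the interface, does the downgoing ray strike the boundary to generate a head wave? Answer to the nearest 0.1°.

Critical incidence: sin θ_c = V₁/V₂ = 1.177/3.737 = 0.3150.
θ_c = arcsin 0.3150 = 18.36°.
Measured from the interface: 90° − 18.36° = 71.64°.

71.6°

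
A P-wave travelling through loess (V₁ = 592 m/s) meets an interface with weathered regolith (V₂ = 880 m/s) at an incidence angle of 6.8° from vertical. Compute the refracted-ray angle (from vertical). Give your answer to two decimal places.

sin θ₁/V₁ = sin θ₂/V₂ ⇒ sin θ₂ = 880·sin 6.8°/592 = 880·0.1184/592 = 0.1760.
θ₂ = arcsin 0.1760 = 10.14° from the normal.

10.14°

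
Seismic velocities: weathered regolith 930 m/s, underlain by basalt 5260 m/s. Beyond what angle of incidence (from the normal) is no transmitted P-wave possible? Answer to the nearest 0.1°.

At critical incidence the refracted ray runs along the interface (θ₂ = 90°), so sin θ_c = V₁/V₂.
θ_c = arcsin(930/5260) = arcsin 0.1768 = 10.18°.

10.2°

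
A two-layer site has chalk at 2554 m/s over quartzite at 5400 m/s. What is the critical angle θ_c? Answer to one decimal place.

At critical incidence the refracted ray runs along the interface (θ₂ = 90°), so sin θ_c = V₁/V₂.
θ_c = arcsin(2554/5400) = arcsin 0.4730 = 28.23°.

28.2°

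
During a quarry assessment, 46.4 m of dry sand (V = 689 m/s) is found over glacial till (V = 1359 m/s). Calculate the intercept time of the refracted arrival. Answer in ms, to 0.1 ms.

θ_c = arcsin(V₁/V₂) = arcsin(689/1359) = 30.46°; cos θ_c = 0.8620.
tᵢ = 2h·cos θ_c / V₁ = 2·46.4·0.8620 / 689 = 0.11609 s.

116.1 ms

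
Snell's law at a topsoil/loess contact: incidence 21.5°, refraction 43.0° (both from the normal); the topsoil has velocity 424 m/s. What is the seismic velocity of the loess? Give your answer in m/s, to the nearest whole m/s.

789 m/s

sin 21.5° = 0.3665; sin 43.0° = 0.6820.
V₂ = V₁·(sin θ₂/sin θ₁) = 424·(0.6820/0.3665) = 788.99 m/s.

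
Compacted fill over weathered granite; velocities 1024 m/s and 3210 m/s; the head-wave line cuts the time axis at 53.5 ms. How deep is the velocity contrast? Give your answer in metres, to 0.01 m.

h = tᵢ·V₁·V₂ / (2·√(V₂²−V₁²)).
√(V₂²−V₁²) = √(3210² − 1024²) = 3042.3 m/s.
h = 0.0535 s × 1024 × 3210 / (2 × 3042.3) = 28.90 m.

28.90 m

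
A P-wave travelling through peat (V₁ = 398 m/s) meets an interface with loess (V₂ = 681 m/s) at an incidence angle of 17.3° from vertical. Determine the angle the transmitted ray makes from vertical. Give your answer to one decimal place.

sin θ₁/V₁ = sin θ₂/V₂ ⇒ sin θ₂ = 681·sin 17.3°/398 = 681·0.2974/398 = 0.5088.
θ₂ = arcsin 0.5088 = 30.59° from the normal.

30.6°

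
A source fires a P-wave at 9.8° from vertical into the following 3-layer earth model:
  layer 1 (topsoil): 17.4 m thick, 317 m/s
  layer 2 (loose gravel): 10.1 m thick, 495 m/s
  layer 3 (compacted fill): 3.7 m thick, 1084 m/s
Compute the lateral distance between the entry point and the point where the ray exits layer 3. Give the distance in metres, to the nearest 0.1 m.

8.4 m

p = sin θ₁/V₁ = sin 9.8°/317 = 5.3694e-04 s/m is conserved through the stack.
Layer 1: θ = 9.80°; offset = 17.4·tan 9.80° = 3.006 m.
Layer 2: sin θ = p·495 = 0.2658 → θ = 15.41°; offset = 10.1·tan 15.41° = 2.785 m.
Layer 3: sin θ = p·1084 = 0.5820 → θ = 35.59°; offset = 3.7·tan 35.59° = 2.648 m.
Summing the layer offsets gives 8.438 m.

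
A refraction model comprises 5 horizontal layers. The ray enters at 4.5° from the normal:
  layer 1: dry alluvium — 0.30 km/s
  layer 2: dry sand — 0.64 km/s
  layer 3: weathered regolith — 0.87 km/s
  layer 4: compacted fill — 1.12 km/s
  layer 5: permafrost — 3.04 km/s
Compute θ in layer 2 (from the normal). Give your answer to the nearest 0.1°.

9.6°

Ray parameter p = sin 4.5° / 0.30 = 2.6153e-01 s/km.
sin θ_2 = p·V_2 = 2.6153e-01 × 0.64 = 0.1674.
θ_2 = 9.64° from the vertical.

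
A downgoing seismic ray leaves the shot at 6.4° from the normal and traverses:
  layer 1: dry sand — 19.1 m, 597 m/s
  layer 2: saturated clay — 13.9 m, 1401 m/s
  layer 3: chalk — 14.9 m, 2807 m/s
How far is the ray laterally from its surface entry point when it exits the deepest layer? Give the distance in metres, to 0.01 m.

p = sin θ₁/V₁ = sin 6.4°/597 = 1.8672e-04 s/m is conserved through the stack.
Layer 1: θ = 6.40°; offset = 19.1·tan 6.40° = 2.1424 m.
Layer 2: sin θ = p·1401 = 0.2616 → θ = 15.16°; offset = 13.9·tan 15.16° = 3.7672 m.
Layer 3: sin θ = p·2807 = 0.5241 → θ = 31.61°; offset = 14.9·tan 31.61° = 9.1695 m.
Σ offsets = 15.0792 m.

15.08 m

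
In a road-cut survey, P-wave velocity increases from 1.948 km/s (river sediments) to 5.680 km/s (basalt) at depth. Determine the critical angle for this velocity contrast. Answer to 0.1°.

Critical incidence: sin θ_c = V₁/V₂ = 1.948/5.680 = 0.3430.
θ_c = arcsin 0.3430 = 20.06°.

20.1°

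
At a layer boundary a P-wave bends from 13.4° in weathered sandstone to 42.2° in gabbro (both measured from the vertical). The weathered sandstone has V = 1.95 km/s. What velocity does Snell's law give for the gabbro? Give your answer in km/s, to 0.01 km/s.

Snell's law: sin 13.4°/V₁ = sin 42.2°/V₂.
V₂ = V₁·sin 42.2°/sin 13.4° = 1.95 × 2.8985 = 5.65 km/s.

5.65 km/s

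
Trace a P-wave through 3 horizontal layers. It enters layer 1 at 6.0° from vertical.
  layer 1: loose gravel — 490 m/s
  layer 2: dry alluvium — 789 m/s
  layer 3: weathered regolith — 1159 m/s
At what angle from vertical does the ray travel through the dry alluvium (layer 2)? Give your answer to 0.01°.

Snell's law across each interface conserves sin θ / V, so sin θ_2 = V_2·sin θ₁/V₁.
sin θ_2 = 789 × sin 6.0° / 490 = 0.1683.
θ_2 = 9.69° from the vertical.

9.69°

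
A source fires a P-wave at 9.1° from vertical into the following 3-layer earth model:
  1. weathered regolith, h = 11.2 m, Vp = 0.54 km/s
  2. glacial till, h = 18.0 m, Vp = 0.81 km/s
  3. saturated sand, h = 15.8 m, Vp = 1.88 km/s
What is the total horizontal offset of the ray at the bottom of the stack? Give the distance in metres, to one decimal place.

Apply Snell's law at each interface; in layer i the horizontal offset is hᵢ·tan θᵢ.
Layer 1: θ = 9.10°; offset = 11.2·tan 9.10° = 1.794 m.
Layer 2: sin θ = 0.81·sin 9.1°/0.54 = 0.2372, θ = 13.72°; offset = 18.0·tan 13.72° = 4.396 m.
Layer 3: sin θ = 1.88·sin 9.1°/0.54 = 0.5506, θ = 33.41°; offset = 15.8·tan 33.41° = 10.422 m.
Σ offsets = 16.612 m.

16.6 m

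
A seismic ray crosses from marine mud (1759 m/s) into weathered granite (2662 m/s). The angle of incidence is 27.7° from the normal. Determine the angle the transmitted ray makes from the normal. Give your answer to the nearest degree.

45°

Snell's law: sin θ₂ = (V₂/V₁)·sin θ₁ = (2662/1759)·sin 27.7° = 0.7035.
θ₂ = arcsin 0.7035 = 44.71° from the normal.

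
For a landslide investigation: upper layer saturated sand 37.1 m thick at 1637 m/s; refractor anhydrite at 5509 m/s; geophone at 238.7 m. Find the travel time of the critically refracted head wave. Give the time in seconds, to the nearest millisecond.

0.087 s

t = x/V₂ + 2h·√(V₂²−V₁²)/(V₁V₂).
√(V₂²−V₁²) = √(5509²−1637²) = 5260.2 m/s; delay term = 2·37.1·5260.2/(1637·5509) = 0.04328 s.
t = 238.7/5509 + 0.04328 = 0.08661 s.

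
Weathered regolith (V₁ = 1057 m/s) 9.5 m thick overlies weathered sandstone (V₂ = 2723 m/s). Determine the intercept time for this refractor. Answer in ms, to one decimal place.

16.6 ms

tᵢ = 2h·√(V₂²−V₁²)/(V₁V₂).
√(V₂²−V₁²) = √(2723²−1057²) = 2509.5 m/s.
tᵢ = 2·9.5·2509.5/(1057·2723) = 0.01657 s.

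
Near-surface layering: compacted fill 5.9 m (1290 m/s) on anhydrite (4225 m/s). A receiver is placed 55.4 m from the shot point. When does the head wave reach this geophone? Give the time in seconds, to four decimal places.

0.0218 s

t = x/V₂ + 2h·√(V₂²−V₁²)/(V₁V₂).
√(V₂²−V₁²) = √(4225²−1290²) = 4023.2 m/s; delay term = 2·5.9·4023.2/(1290·4225) = 0.00871 s.
t = 55.4/4225 + 0.00871 = 0.02182 s.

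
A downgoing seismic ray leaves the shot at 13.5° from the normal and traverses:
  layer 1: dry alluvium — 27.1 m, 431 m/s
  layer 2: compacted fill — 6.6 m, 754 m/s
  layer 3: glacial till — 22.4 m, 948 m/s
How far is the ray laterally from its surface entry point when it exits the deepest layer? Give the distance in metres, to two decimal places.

p = sin θ₁/V₁ = sin 13.5°/431 = 5.4164e-04 s/m is conserved through the stack.
Layer 1: θ = 13.50°; offset = 27.1·tan 13.50° = 6.5061 m.
Layer 2: sin θ = p·754 = 0.4084 → θ = 24.10°; offset = 6.6·tan 24.10° = 2.9529 m.
Layer 3: sin θ = p·948 = 0.5135 → θ = 30.90°; offset = 22.4·tan 30.90° = 13.4036 m.
Summing the layer offsets gives 22.8627 m.

22.86 m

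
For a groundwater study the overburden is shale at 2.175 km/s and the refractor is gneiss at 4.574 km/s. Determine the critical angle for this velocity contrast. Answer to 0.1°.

28.4°

Critical incidence: sin θ_c = V₁/V₂ = 2.175/4.574 = 0.4755.
θ_c = arcsin 0.4755 = 28.39°.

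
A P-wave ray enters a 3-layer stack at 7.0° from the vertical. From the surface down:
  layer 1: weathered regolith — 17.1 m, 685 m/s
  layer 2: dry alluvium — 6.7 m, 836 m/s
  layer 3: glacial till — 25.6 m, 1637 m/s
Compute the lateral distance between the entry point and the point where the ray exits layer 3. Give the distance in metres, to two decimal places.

10.90 m

Ray parameter p = sin 7.0° / 685 m/s = 1.7791e-04 s/m.
Layer 1: θ = 7.00°; offset = 17.1·tan 7.00° = 2.0996 m.
Layer 2: sin θ = p·836 = 0.1487 → θ = 8.55°; offset = 6.7·tan 8.55° = 1.0077 m.
Layer 3: sin θ = p·1637 = 0.2912 → θ = 16.93°; offset = 25.6·tan 16.93° = 7.7936 m.
Total horizontal offset = 10.9010 m.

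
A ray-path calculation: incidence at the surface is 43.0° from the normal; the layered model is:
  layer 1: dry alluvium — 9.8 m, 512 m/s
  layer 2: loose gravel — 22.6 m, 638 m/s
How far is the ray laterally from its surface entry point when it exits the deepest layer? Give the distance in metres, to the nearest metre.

46 m

Ray parameter p = sin 43.0° / 512 m/s = 1.3320e-03 s/m.
Layer 1: θ = 43.00°; offset = 9.8·tan 43.00° = 9.139 m.
Layer 2: sin θ = p·638 = 0.8498 → θ = 58.19°; offset = 22.6·tan 58.19° = 36.441 m.
Total horizontal offset = 45.580 m.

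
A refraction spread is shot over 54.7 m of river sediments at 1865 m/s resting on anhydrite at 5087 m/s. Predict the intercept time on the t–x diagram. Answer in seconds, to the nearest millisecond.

tᵢ = 2h·√(V₂²−V₁²)/(V₁V₂).
√(V₂²−V₁²) = √(5087²−1865²) = 4732.8 m/s.
tᵢ = 2·54.7·4732.8/(1865·5087) = 0.05458 s.

0.055 s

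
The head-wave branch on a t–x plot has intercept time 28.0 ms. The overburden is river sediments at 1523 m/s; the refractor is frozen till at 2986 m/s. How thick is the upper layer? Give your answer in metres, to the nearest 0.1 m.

θ_c = arcsin(1523/2986) = 30.67°; cos θ_c = 0.8601.
tᵢ = 2h cos θ_c/V₁ ⇒ h = tᵢ·V₁/(2 cos θ_c) = 0.028·1523/(2·0.8601) = 24.79 m.

24.8 m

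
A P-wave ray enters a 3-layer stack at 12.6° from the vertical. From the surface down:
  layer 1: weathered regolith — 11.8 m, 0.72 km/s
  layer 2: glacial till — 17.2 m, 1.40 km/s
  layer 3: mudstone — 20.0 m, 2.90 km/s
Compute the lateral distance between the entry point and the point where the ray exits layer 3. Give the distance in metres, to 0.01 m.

47.50 m

Apply Snell's law at each interface; in layer i the horizontal offset is hᵢ·tan θᵢ.
Layer 1: θ = 12.60°; offset = 11.8·tan 12.60° = 2.6376 m.
Layer 2: sin θ = 1.40·sin 12.6°/0.72 = 0.4242, θ = 25.10°; offset = 17.2·tan 25.10° = 8.0563 m.
Layer 3: sin θ = 2.90·sin 12.6°/0.72 = 0.8786, θ = 61.48°; offset = 20.0·tan 61.48° = 36.8015 m.
Σ offsets = 47.4954 m.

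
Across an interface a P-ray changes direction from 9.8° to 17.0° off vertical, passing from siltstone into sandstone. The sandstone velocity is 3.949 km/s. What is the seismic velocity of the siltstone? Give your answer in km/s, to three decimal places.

2.299 km/s

sin 9.8° = 0.1702; sin 17.0° = 0.2924.
V₁ = V₂·(sin θ₁/sin θ₂) = 3.949·(0.1702/0.2924) = 2.299 km/s.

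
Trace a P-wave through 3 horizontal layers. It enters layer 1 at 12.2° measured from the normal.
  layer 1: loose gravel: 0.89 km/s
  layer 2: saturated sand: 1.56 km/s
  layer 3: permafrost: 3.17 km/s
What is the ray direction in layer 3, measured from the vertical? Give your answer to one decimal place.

48.8°

Ray parameter p = sin 12.2° / 0.89 = 2.3744e-01 s/km.
sin θ_3 = p·V_3 = 2.3744e-01 × 3.17 = 0.7527.
θ_3 = arcsin 0.7527 = 48.82°.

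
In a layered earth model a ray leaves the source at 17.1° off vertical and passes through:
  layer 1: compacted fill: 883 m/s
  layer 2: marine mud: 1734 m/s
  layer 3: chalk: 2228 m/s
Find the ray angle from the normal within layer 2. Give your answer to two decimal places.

35.27°

Ray parameter p = sin 17.1° / 883 = 3.3300e-04 s/m.
sin θ_2 = p·V_2 = 3.3300e-04 × 1734 = 0.5774.
θ_2 = 35.27° from the vertical.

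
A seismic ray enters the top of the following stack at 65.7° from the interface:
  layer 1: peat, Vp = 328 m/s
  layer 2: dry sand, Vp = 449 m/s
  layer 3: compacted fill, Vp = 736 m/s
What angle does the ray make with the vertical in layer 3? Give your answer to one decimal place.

67.4°

From the normal: θ₁ = 90° − 65.7° = 24.3°.
Ray parameter p = sin 24.3° / 328 = 1.2546e-03 s/m.
sin θ_3 = p·V_3 = 1.2546e-03 × 736 = 0.9234.
θ_3 = arcsin 0.9234 = 67.43°.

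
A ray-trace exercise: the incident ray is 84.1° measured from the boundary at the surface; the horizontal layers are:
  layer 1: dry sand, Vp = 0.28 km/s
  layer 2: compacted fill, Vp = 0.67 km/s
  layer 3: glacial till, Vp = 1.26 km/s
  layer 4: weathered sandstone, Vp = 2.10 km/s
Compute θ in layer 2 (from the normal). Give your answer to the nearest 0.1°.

From the normal: θ₁ = 90° − 84.1° = 5.9°.
Ray parameter p = sin 5.9° / 0.28 = 3.6712e-01 s/km.
sin θ_2 = p·V_2 = 3.6712e-01 × 0.67 = 0.2460.
θ_2 = 14.24° from the vertical.

14.2°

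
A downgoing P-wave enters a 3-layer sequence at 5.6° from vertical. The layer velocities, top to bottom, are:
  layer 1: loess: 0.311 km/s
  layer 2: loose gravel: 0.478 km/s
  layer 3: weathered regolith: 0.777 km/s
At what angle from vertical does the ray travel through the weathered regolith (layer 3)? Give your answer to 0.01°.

14.11°

Snell's law across each interface conserves sin θ / V, so sin θ_3 = V_3·sin θ₁/V₁.
sin θ_3 = 0.777 × sin 5.6° / 0.311 = 0.2438.
θ_3 = arcsin 0.2438 = 14.11°.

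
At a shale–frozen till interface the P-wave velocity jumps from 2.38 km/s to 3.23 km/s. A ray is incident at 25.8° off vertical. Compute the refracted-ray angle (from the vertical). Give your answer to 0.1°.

Snell's law: sin θ₂ = (V₂/V₁)·sin θ₁ = (3.23/2.38)·sin 25.8° = 0.5907.
θ₂ = sin⁻¹(0.5907) = 36.20° (from vertical).

36.2°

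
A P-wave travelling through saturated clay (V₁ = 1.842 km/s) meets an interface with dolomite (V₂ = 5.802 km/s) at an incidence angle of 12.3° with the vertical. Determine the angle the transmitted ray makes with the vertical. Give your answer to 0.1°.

42.1°

Snell's law: sin θ₂ = (V₂/V₁)·sin θ₁ = (5.802/1.842)·sin 12.3° = 0.6710.
θ₂ = sin⁻¹(0.6710) = 42.15° (from vertical).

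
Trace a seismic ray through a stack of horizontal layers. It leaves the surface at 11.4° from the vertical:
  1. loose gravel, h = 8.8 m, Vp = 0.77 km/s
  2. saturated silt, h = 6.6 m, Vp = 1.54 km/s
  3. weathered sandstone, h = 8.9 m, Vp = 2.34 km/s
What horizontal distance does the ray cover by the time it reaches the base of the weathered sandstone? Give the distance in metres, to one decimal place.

p = sin θ₁/V₁ = sin 11.4°/0.77 = 2.5670e-01 s/km is conserved through the stack.
Layer 1: θ = 11.40°; offset = 8.8·tan 11.40° = 1.774 m.
Layer 2: sin θ = p·1.54 = 0.3953 → θ = 23.29°; offset = 6.6·tan 23.29° = 2.840 m.
Layer 3: sin θ = p·2.34 = 0.6007 → θ = 36.92°; offset = 8.9·tan 36.92° = 6.687 m.
Summing the layer offsets gives 11.302 m.

11.3 m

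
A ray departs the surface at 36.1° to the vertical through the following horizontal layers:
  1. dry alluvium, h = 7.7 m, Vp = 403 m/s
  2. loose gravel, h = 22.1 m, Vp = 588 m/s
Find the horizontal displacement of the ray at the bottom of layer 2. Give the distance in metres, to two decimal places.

p = sin θ₁/V₁ = sin 36.1°/403 = 1.4620e-03 s/m is conserved through the stack.
Layer 1: θ = 36.10°; offset = 7.7·tan 36.10° = 5.6149 m.
Layer 2: sin θ = p·588 = 0.8597 → θ = 59.28°; offset = 22.1·tan 59.28° = 37.1906 m.
Σ offsets = 42.8055 m.

42.81 m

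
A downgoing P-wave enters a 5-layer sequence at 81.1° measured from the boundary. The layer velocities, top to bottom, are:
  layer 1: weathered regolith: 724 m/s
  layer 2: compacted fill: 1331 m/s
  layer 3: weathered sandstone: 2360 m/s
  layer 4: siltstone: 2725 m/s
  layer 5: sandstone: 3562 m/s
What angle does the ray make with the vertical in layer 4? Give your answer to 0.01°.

35.61°

From the normal: θ₁ = 90° − 81.1° = 8.9°.
Snell's law across each interface conserves sin θ / V, so sin θ_4 = V_4·sin θ₁/V₁.
sin θ_4 = 2725 × sin 8.9° / 724 = 0.5823.
θ_4 = arcsin 0.5823 = 35.61°.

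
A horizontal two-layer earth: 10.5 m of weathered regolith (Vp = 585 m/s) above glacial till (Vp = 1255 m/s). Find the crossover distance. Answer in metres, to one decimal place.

x_cross = 2h·√((V₂+V₁)/(V₂−V₁)).
(V₂+V₁)/(V₂−V₁) = (1255+585)/(1255−585) = 2.7463; √ = 1.6572.
x_cross = 2·10.5·1.6572 = 34.80 m.

34.8 m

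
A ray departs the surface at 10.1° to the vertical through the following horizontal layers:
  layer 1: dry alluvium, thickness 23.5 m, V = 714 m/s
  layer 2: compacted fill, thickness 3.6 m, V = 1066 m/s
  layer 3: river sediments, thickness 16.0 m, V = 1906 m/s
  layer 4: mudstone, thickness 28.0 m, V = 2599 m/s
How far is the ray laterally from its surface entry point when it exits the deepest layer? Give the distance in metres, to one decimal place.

36.9 m

Ray parameter p = sin 10.1° / 714 m/s = 2.4561e-04 s/m.
Layer 1: θ = 10.10°; offset = 23.5·tan 10.10° = 4.186 m.
Layer 2: sin θ = p·1066 = 0.2618 → θ = 15.18°; offset = 3.6·tan 15.18° = 0.977 m.
Layer 3: sin θ = p·1906 = 0.4681 → θ = 27.91°; offset = 16.0·tan 27.91° = 8.476 m.
Layer 4: sin θ = p·2599 = 0.6383 → θ = 39.67°; offset = 28.0·tan 39.67° = 23.220 m.
Total horizontal offset = 36.859 m.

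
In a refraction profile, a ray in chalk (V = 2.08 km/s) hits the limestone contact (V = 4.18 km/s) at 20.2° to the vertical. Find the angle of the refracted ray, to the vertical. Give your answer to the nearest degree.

44°

Snell's law: sin θ₂ = (V₂/V₁)·sin θ₁ = (4.18/2.08)·sin 20.2° = 0.6939.
θ₂ = arcsin 0.6939 = 43.94° from the normal.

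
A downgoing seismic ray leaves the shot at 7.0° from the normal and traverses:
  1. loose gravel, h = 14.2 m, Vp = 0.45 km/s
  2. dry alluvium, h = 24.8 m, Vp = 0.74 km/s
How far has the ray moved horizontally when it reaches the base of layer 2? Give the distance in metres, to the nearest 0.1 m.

Apply Snell's law at each interface; in layer i the horizontal offset is hᵢ·tan θᵢ.
Layer 1: θ = 7.00°; offset = 14.2·tan 7.00° = 1.744 m.
Layer 2: sin θ = 0.74·sin 7.0°/0.45 = 0.2004, θ = 11.56°; offset = 24.8·tan 11.56° = 5.073 m.
Σ offsets = 6.817 m.

6.8 m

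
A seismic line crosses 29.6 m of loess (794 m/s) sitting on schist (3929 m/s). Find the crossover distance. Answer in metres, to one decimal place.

72.7 m

θ_c = arcsin(794/3929) = 11.66°, so cos θ_c = 0.9794 and tᵢ = 2h cos θ_c/V₁ = 0.0730 s.
At crossover x/V₁ = x/V₂ + tᵢ ⇒ x = tᵢ/(1/V₁ − 1/V₂) = 0.07302/(1.2594e-03 − 2.5452e-04) = 72.66 m.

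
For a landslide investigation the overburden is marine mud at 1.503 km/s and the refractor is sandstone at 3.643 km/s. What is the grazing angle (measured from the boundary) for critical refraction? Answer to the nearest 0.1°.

At critical incidence the refracted ray runs along the interface (θ₂ = 90°), so sin θ_c = V₁/V₂.
θ_c = arcsin(1.503/3.643) = arcsin 0.4126 = 24.37°.
Measured from the interface: 90° − 24.37° = 65.63°.

65.6°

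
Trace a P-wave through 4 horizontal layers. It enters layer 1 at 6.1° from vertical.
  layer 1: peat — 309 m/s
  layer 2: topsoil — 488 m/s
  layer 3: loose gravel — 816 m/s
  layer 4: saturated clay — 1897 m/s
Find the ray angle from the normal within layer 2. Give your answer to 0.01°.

Ray parameter p = sin 6.1° / 309 = 3.4390e-04 s/m.
sin θ_2 = p·V_2 = 3.4390e-04 × 488 = 0.1678.
θ_2 = 9.66° from the vertical.

9.66°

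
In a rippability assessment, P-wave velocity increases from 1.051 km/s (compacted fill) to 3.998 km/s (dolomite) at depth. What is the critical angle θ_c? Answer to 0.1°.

15.2°

At critical incidence the refracted ray runs along the interface (θ₂ = 90°), so sin θ_c = V₁/V₂.
θ_c = arcsin(1.051/3.998) = arcsin 0.2629 = 15.24°.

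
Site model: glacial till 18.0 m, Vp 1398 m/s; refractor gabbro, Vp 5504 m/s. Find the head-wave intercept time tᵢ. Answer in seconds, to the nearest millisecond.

θ_c = arcsin(V₁/V₂) = arcsin(1398/5504) = 14.71°; cos θ_c = 0.9672.
tᵢ = 2h·cos θ_c / V₁ = 2·18.0·0.9672 / 1398 = 0.02491 s.

0.025 s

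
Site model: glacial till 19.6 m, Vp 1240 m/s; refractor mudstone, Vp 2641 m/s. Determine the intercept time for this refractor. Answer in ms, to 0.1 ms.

27.9 ms

tᵢ = 2h·√(V₂²−V₁²)/(V₁V₂).
√(V₂²−V₁²) = √(2641²−1240²) = 2331.8 m/s.
tᵢ = 2·19.6·2331.8/(1240·2641) = 0.02791 s.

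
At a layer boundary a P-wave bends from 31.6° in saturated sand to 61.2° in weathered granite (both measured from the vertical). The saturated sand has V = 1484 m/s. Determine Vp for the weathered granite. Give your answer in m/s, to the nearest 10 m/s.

2480 m/s

Snell's law: sin 31.6°/V₁ = sin 61.2°/V₂.
V₂ = V₁·sin 61.2°/sin 31.6° = 1484 × 1.6724 = 2481.82 m/s.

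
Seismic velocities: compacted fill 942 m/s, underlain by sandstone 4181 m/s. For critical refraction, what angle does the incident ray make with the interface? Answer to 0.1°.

77.0°

Critical incidence: sin θ_c = V₁/V₂ = 942/4181 = 0.2253.
θ_c = arcsin 0.2253 = 13.02°.
Measured from the interface: 90° − 13.02° = 76.98°.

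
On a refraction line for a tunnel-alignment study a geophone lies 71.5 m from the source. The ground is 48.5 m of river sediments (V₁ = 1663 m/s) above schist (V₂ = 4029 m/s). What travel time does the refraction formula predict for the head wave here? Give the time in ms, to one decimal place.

70.9 ms

θ_c = arcsin(V₁/V₂) = arcsin(1663/4029) = 24.38°, cos θ_c = 0.9108.
Intercept time tᵢ = 2h cos θ_c / V₁ = 2·48.5·0.9108/1663 = 0.05313 s.
t = x/V₂ + tᵢ = 71.5/4029 + 0.05313 = 0.07087 s.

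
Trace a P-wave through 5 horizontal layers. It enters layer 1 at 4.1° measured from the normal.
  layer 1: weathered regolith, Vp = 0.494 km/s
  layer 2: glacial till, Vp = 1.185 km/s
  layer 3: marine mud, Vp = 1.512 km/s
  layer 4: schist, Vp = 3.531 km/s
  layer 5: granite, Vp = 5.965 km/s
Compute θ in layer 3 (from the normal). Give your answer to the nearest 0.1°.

12.6°

Snell's law across each interface conserves sin θ / V, so sin θ_3 = V_3·sin θ₁/V₁.
sin θ_3 = 1.512 × sin 4.1° / 0.494 = 0.2188.
θ_3 = arcsin 0.2188 = 12.64°.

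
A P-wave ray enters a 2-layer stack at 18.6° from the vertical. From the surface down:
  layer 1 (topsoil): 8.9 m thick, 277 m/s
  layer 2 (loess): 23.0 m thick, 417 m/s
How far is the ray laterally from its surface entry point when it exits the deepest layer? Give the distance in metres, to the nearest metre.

16 m

Ray parameter p = sin 18.6° / 277 m/s = 1.1515e-03 s/m.
Layer 1: θ = 18.60°; offset = 8.9·tan 18.60° = 2.995 m.
Layer 2: sin θ = p·417 = 0.4802 → θ = 28.70°; offset = 23.0·tan 28.70° = 12.590 m.
Total horizontal offset = 15.585 m.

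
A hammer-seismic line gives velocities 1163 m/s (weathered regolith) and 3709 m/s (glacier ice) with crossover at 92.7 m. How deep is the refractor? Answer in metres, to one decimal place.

h = (x_cross/2)·√((V₂−V₁)/(V₂+V₁)).
(V₂−V₁)/(V₂+V₁) = (3709−1163)/(3709+1163) = 0.5226; √ = 0.7229.
h = (92.7/2)·0.7229 = 33.51 m.

33.5 m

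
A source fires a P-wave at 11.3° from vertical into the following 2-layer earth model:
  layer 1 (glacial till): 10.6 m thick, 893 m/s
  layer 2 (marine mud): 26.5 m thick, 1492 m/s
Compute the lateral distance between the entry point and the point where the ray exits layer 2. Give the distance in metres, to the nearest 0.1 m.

11.3 m

p = sin θ₁/V₁ = sin 11.3°/893 = 2.1942e-04 s/m is conserved through the stack.
Layer 1: θ = 11.30°; offset = 10.6·tan 11.30° = 2.118 m.
Layer 2: sin θ = p·1492 = 0.3274 → θ = 19.11°; offset = 26.5·tan 19.11° = 9.182 m.
Total horizontal offset = 11.300 m.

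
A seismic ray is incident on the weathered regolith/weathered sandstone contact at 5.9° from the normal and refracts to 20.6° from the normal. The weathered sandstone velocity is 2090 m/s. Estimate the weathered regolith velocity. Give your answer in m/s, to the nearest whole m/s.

611 m/s

sin 5.9° = 0.1028; sin 20.6° = 0.3518.
V₁ = V₂·(sin θ₁/sin θ₂) = 2090·(0.1028/0.3518) = 610.61 m/s.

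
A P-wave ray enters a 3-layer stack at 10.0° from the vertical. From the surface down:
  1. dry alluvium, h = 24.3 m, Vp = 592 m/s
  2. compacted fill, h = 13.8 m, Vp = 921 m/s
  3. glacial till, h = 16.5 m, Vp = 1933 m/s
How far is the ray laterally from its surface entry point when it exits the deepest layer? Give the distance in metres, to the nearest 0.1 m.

19.5 m

Apply Snell's law at each interface; in layer i the horizontal offset is hᵢ·tan θᵢ.
Layer 1: θ = 10.00°; offset = 24.3·tan 10.00° = 4.285 m.
Layer 2: sin θ = 921·sin 10.0°/592 = 0.2702, θ = 15.67°; offset = 13.8·tan 15.67° = 3.872 m.
Layer 3: sin θ = 1933·sin 10.0°/592 = 0.5670, θ = 34.54°; offset = 16.5·tan 34.54° = 11.358 m.
Σ offsets = 19.514 m.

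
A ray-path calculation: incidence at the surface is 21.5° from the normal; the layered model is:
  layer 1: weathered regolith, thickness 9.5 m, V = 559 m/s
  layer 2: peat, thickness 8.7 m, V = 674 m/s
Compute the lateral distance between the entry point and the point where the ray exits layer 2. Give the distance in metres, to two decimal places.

8.03 m

p = sin θ₁/V₁ = sin 21.5°/559 = 6.5564e-04 s/m is conserved through the stack.
Layer 1: θ = 21.50°; offset = 9.5·tan 21.50° = 3.7421 m.
Layer 2: sin θ = p·674 = 0.4419 → θ = 26.23°; offset = 8.7·tan 26.23° = 4.2857 m.
Total horizontal offset = 8.0278 m.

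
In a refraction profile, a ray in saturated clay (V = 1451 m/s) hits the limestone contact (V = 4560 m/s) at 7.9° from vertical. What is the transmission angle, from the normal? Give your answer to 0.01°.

25.59°

Snell's law: sin θ₂ = (V₂/V₁)·sin θ₁ = (4560/1451)·sin 7.9° = 0.4319.
θ₂ = arcsin 0.4319 = 25.59° from the normal.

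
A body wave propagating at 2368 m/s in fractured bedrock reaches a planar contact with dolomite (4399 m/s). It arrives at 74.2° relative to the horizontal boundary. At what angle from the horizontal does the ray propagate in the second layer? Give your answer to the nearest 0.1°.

59.6°

Angle from the normal: 90° − 74.2° = 15.8°.
Snell's law: sin θ₂ = (V₂/V₁)·sin θ₁ = (4399/2368)·sin 15.8° = 0.5058.
θ₂ = arcsin 0.5058 = 30.39° from the normal.
From the interface: 90° − 30.39° = 59.61°.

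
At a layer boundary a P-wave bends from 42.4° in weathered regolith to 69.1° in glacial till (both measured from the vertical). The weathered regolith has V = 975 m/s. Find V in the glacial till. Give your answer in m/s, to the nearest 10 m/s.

sin 42.4° = 0.6743; sin 69.1° = 0.9342.
V₂ = V₁·(sin θ₂/sin θ₁) = 975·(0.9342/0.6743) = 1350.80 m/s.

1350 m/s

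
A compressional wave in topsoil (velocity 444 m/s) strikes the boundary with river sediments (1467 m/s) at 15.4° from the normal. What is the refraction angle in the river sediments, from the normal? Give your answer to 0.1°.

Snell's law: sin θ₂ = (V₂/V₁)·sin θ₁ = (1467/444)·sin 15.4° = 0.8774.
θ₂ = sin⁻¹(0.8774) = 61.33° (from vertical).

61.3°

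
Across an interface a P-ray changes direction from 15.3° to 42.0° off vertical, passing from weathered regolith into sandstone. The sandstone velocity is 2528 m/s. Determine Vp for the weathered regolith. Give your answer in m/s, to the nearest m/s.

Snell's law: sin 15.3°/V₁ = sin 42.0°/V₂.
V₁ = V₂·sin 15.3°/sin 42.0° = 2528 × 0.3944 = 996.92 m/s.

997 m/s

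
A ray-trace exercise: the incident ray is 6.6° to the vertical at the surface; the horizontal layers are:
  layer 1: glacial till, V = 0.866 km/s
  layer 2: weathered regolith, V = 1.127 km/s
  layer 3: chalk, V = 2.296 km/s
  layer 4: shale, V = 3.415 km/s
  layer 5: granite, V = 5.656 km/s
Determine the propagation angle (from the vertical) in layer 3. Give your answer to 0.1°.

17.7°

Ray parameter p = sin 6.6° / 0.866 = 1.3272e-01 s/km.
sin θ_3 = p·V_3 = 1.3272e-01 × 2.296 = 0.3047.
θ_3 = 17.74° from the vertical.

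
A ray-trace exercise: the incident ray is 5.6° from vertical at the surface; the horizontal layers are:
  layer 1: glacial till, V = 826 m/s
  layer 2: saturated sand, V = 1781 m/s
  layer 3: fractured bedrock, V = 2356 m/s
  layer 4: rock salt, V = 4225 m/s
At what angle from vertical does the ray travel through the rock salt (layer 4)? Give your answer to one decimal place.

Ray parameter p = sin 5.6° / 826 = 1.1814e-04 s/m.
sin θ_4 = p·V_4 = 1.1814e-04 × 4225 = 0.4991.
θ_4 = 29.94° from the vertical.

29.9°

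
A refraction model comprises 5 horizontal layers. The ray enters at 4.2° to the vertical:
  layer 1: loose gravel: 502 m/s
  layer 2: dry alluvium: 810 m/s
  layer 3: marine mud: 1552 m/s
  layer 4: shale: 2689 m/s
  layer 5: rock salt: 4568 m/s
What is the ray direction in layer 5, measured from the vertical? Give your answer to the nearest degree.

Ray parameter p = sin 4.2° / 502 = 1.4589e-04 s/m.
sin θ_5 = p·V_5 = 1.4589e-04 × 4568 = 0.6664.
θ_5 = 41.79° from the vertical.

42°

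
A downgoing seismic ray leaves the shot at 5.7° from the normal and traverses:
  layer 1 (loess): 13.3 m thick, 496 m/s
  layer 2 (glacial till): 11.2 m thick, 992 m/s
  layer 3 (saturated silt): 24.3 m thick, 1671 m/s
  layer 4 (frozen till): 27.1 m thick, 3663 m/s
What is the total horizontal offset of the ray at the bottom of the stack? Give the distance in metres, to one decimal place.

Ray parameter p = sin 5.7° / 496 m/s = 2.0024e-04 s/m.
Layer 1: θ = 5.70°; offset = 13.3·tan 5.70° = 1.328 m.
Layer 2: sin θ = p·992 = 0.1986 → θ = 11.46°; offset = 11.2·tan 11.46° = 2.270 m.
Layer 3: sin θ = p·1671 = 0.3346 → θ = 19.55°; offset = 24.3·tan 19.55° = 8.628 m.
Layer 4: sin θ = p·3663 = 0.7335 → θ = 47.18°; offset = 27.1·tan 47.18° = 29.244 m.
Summing the layer offsets gives 41.470 m.

41.5 m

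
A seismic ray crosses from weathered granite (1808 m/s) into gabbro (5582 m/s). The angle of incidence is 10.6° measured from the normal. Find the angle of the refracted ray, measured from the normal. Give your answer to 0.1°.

Snell's law: sin θ₂ = (V₂/V₁)·sin θ₁ = (5582/1808)·sin 10.6° = 0.5679.
θ₂ = sin⁻¹(0.5679) = 34.61° (from vertical).

34.6°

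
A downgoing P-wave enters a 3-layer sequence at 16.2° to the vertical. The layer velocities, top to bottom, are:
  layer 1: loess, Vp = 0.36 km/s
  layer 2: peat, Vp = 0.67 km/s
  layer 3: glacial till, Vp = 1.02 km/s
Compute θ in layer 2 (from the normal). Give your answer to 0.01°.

31.28°

Snell's law across each interface conserves sin θ / V, so sin θ_2 = V_2·sin θ₁/V₁.
sin θ_2 = 0.67 × sin 16.2° / 0.36 = 0.5192.
θ_2 = arcsin 0.5192 = 31.28°.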